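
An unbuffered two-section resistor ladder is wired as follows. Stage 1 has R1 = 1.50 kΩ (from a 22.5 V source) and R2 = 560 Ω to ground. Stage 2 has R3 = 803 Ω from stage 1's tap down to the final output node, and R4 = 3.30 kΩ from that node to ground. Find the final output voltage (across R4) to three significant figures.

V_out ≈ 4.47 V

Stage 2 presents R3+R4 = 4103 Ω as a load on stage 1's tap.
Stage 1's lower leg becomes R2‖(R3+R4) = 492.7 Ω, so V_mid = 22.5 × 492.7/1993 = 5.564 V.
Stage 2 is itself unloaded: V_out = V_mid × R4/(R3+R4) = 5.564 × 3300/4103 = 4.47 V.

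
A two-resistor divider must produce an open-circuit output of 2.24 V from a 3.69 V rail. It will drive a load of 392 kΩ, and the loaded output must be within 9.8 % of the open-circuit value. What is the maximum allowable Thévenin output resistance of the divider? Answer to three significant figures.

R_th ≤ 42.6 kΩ

Loading drop = R_th/(R_th + R_L) ≤ 0.0980, so R_th ≤ R_L · ε/(1−ε) = 392 kΩ × 0.0980/0.9020 = 42.6 kΩ.
(Any R1, R2 with R2/(R1+R2) = 0.607 and R1‖R2 ≤ 42.6 kΩ will meet the spec.)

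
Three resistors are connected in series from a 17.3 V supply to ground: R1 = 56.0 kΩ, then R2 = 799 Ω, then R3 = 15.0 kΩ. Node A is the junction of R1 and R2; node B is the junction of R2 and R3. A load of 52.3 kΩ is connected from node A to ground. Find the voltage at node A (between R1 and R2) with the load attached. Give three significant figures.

V ≈ 3.08 V

Below node A the series string R2+R3 = 15800 Ω sits in parallel with the 52300 Ω load: 12130 Ω.
V_A = 17.3 × 12130/(56000 + 12130) = 3.08 V.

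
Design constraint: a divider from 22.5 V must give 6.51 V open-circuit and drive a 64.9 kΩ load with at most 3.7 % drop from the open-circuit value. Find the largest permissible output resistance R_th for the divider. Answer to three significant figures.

R_th ≤ 2.49 kΩ

Loading drop = R_th/(R_th + R_L) ≤ 0.0370, so R_th ≤ R_L · ε/(1−ε) = 64.9 kΩ × 0.0370/0.9630 = 2.49 kΩ.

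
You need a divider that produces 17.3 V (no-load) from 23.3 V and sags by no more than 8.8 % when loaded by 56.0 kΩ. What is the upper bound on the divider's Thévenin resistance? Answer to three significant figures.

R_th ≤ 5.40 kΩ

Loading drop = R_th/(R_th + R_L) ≤ 0.0880, so R_th ≤ R_L · ε/(1−ε) = 56.0 kΩ × 0.0880/0.9120 = 5.40 kΩ.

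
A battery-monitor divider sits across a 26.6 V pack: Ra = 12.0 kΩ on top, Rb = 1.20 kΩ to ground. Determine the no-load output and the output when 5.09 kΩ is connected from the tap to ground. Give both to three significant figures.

Open-circuit: V = 26.6 × 1.20/(12.0 + 1.20) = 2.42 V.
With the load, Rb becomes Rb‖R_L = 0.9711 kΩ, so V = 26.6 × 0.9711/12.97 = 1.99 V.

Unloaded: 2.42 V; loaded: 1.99 V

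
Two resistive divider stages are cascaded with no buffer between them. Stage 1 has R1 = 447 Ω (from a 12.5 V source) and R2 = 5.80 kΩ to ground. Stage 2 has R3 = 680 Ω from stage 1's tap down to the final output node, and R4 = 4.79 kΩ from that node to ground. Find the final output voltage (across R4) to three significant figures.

V_out ≈ 9.45 V

Stage 2 presents R3+R4 = 5470 Ω as a load on stage 1's tap.
Stage 1's lower leg becomes R2‖(R3+R4) = 2815 Ω, so V_mid = 12.5 × 2815/3262 = 10.79 V.
Stage 2 is itself unloaded: V_out = V_mid × R4/(R3+R4) = 10.79 × 4790/5470 = 9.45 V.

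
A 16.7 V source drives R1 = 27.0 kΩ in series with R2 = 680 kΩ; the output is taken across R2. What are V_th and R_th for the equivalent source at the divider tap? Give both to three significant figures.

V_th is the open-circuit tap voltage: 16.7 × 680/(27.0 + 680) = 16.1 V.
With the supply zeroed, R1 and R2 appear in parallel from the tap: R_th = R1‖R2 = (27.0 × 680)/707.0 = 26.0 kΩ.

V_th = 16.1 V, R_th = 26.0 kΩ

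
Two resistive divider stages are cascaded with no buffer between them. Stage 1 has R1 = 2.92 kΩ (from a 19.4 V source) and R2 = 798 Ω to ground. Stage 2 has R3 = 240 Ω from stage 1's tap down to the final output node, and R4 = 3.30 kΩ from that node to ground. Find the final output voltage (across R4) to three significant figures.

Stage 2 presents R3+R4 = 3540 Ω as a load on stage 1's tap.
Stage 1's lower leg becomes R2‖(R3+R4) = 651.2 Ω, so V_mid = 19.4 × 651.2/3571 = 3.538 V.
Stage 2 is itself unloaded: V_out = V_mid × R4/(R3+R4) = 3.538 × 3300/3540 = 3.30 V.

V_out ≈ 3.30 V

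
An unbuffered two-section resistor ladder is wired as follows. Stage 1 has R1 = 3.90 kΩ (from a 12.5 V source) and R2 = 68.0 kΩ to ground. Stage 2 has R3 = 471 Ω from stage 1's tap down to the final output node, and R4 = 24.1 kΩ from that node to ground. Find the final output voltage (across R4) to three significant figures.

Stage 2 presents R3+R4 = 24570 Ω as a load on stage 1's tap.
Stage 1's lower leg becomes R2‖(R3+R4) = 18050 Ω, so V_mid = 12.5 × 18050/21950 = 10.28 V.
Stage 2 is itself unloaded: V_out = V_mid × R4/(R3+R4) = 10.28 × 24100/24570 = 10.1 V.

V_out ≈ 10.1 V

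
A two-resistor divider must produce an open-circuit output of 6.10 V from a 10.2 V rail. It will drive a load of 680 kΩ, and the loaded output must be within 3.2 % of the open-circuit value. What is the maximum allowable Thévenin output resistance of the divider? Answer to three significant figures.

R_th ≤ 22.5 kΩ

Loading drop = R_th/(R_th + R_L) ≤ 0.0320, so R_th ≤ R_L · ε/(1−ε) = 680 kΩ × 0.0320/0.9680 = 22.5 kΩ.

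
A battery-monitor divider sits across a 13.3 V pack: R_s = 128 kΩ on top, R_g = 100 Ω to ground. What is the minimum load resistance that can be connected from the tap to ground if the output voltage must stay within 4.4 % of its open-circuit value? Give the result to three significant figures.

Output resistance R_th = R_s‖R_g = (128000 × 100)/128100 = 99.92 Ω.
The fractional drop is R_th/(R_th + R_L); requiring this ≤ 0.0440 gives R_L ≥ R_th(1/0.0440 − 1) = 99.92 × 21.73 = 2.17 kΩ.

R_L(min) ≈ 2.17 kΩ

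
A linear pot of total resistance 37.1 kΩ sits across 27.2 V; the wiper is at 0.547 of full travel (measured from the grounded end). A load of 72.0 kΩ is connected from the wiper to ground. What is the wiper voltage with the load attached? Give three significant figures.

The wiper splits the pot into (1−α)R = 16.81 kΩ above and αR = 20.29 kΩ below.
Lower section ‖ load = 15.83 kΩ.
V_wiper = 27.2 × 15.83/(16.81 + 15.83) = 13.2 V.

V ≈ 13.2 V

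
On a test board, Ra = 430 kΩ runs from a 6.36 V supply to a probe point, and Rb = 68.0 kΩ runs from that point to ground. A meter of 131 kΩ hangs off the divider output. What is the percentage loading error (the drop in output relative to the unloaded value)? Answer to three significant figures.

30.9 %

Unloaded V = 6.36 × 68.0/498.0 = 0.8684 V.
Loaded: Rb‖R_L = 44.76 kΩ, giving V = 6.36 × 44.76/474.8 = 0.5997 V.
Drop = (0.8684 − 0.5997) / 0.8684 = 30.9 %.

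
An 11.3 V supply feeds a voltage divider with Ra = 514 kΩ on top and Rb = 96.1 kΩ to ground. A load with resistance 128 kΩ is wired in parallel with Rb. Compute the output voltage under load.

V_out ≈ 1.09 V

The load sits in parallel with Rb: Rb‖R_L = (96.1 × 128) / (96.1 + 128) = 54.89 kΩ.
V_out = 11.3 × 54.89 / (514 + 54.89) = 11.3 × 54.89/568.9 = 1.09 V.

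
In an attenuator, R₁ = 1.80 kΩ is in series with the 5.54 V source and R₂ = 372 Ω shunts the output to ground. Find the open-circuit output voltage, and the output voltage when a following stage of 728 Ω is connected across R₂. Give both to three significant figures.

Open-circuit: V = 5.54 × 372/(1800 + 372) = 0.949 V.
With the load, R₂ becomes R₂‖R_L = 246.2 Ω, so V = 5.54 × 246.2/2046 = 0.667 V.

Unloaded: 0.949 V; loaded: 0.667 V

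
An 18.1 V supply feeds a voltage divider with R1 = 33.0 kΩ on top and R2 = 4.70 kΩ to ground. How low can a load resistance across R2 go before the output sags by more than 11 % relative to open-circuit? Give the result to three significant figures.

R_L(min) ≈ 33.3 kΩ

Output resistance R_th = R1‖R2 = (33.0 × 4.70)/37.70 = 4.114 kΩ.
The fractional drop is R_th/(R_th + R_L); requiring this ≤ 0.110 gives R_L ≥ R_th(1/0.110 − 1) = 4.114 × 8.091 = 33.3 kΩ.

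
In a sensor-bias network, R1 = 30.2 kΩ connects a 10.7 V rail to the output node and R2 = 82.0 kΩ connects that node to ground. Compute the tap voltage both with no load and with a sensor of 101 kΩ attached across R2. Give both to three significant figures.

Unloaded: 7.82 V; loaded: 6.42 V

Open-circuit: V = 10.7 × 82.0/(30.2 + 82.0) = 7.82 V.
With the load, R2 becomes R2‖R_L = 45.26 kΩ, so V = 10.7 × 45.26/75.46 = 6.42 V.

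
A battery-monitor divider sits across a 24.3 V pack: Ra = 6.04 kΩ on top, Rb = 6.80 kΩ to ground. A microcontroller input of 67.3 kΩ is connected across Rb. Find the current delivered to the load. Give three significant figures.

I_L ≈ 0.183 mA

Rb‖R_L = 6.176 kΩ; V_out = 24.3 × 6.176/12.22 = 12.29 V.
I_L = V_out / R_L = 12.29 / 67.3 kΩ = 0.183 mA.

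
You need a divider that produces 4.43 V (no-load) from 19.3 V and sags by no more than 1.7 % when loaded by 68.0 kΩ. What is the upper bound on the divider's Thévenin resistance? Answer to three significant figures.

Loading drop = R_th/(R_th + R_L) ≤ 0.0170, so R_th ≤ R_L · ε/(1−ε) = 68.0 kΩ × 0.0170/0.9830 = 1.18 kΩ.
(Any R1, R2 with R2/(R1+R2) = 0.230 and R1‖R2 ≤ 1.18 kΩ will meet the spec.)

R_th ≤ 1.18 kΩ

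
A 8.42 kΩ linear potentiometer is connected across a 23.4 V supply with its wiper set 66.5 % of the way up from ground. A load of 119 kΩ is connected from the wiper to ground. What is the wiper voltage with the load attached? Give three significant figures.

V ≈ 15.3 V

The wiper splits the pot into (1−α)R = 2.821 kΩ above and αR = 5.599 kΩ below.
Lower section ‖ load = 5.348 kΩ.
V_wiper = 23.4 × 5.348/(2.821 + 5.348) = 15.3 V.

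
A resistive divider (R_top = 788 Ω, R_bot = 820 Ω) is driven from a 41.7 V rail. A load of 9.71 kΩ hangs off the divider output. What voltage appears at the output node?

The load sits in parallel with R_bot: R_bot‖R_L = (820 × 9710) / (820 + 9710) = 756.1 Ω.
V_out = 41.7 × 756.1 / (788 + 756.1) = 41.7 × 756.1/1544 = 20.4 V.

V_out ≈ 20.4 V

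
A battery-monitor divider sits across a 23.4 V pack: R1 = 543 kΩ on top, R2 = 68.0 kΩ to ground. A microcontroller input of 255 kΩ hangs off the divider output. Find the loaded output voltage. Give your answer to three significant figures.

The load sits in parallel with R2: R2‖R_L = (68.0 × 255) / (68.0 + 255) = 53.68 kΩ.
V_out = 23.4 × 53.68 / (543 + 53.68) = 23.4 × 53.68/596.7 = 2.11 V.
(Unloaded it would have been 2.60 V.)

V_out ≈ 2.11 V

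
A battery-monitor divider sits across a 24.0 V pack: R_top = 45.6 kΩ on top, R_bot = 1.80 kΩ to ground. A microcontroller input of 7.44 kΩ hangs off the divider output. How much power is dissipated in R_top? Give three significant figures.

Total resistance from the source is R_top + (R_bot‖R_L) = 47.05 kΩ, so I = 24.0/47.05 kΩ = 0.5101 mA.
P = I²·R_top = (0.5101 mA)² × 45.6 kΩ = 11.9 mW.

P ≈ 11.9 mW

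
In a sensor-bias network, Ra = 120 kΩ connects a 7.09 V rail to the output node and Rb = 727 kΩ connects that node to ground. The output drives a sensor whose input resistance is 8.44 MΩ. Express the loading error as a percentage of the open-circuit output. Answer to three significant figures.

1.21 %

The divider's output (Thévenin) resistance is Ra‖Rb = 103.0 kΩ.
Fractional drop under load = R_th/(R_th + R_L) = 103.0 / (103.0 + 8440) = 0.01206.
So the output falls by 1.21 %.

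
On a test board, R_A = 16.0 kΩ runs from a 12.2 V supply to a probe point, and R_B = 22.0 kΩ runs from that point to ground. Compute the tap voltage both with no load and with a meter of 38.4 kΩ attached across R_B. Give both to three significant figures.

Open-circuit: V = 12.2 × 22.0/(16.0 + 22.0) = 7.06 V.
With the load, R_B becomes R_B‖R_L = 13.99 kΩ, so V = 12.2 × 13.99/29.99 = 5.69 V.

Unloaded: 7.06 V; loaded: 5.69 V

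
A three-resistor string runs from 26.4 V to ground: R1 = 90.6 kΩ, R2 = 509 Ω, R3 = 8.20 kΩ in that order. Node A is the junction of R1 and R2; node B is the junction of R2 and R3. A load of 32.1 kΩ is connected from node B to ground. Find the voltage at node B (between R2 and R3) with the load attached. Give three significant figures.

V ≈ 1.77 V

At node B, R3 is in parallel with the load: R3‖R_L = 6532 Ω.
Below node A the resistance is R2 + (R3‖R_L) = 7041 Ω, so V_A = 26.4 × 7041/97640 = 1.904 V.
Then V_B = V_A × (R3‖R_L)/(R2 + R3‖R_L) = 1.904 × 6532/7041 = 1.77 V.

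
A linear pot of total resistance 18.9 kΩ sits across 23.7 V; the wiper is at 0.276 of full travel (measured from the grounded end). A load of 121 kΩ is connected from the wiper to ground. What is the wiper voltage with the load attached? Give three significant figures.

V ≈ 6.34 V

The wiper splits the pot into (1−α)R = 13.68 kΩ above and αR = 5.216 kΩ below.
Lower section ‖ load = 5.001 kΩ.
V_wiper = 23.7 × 5.001/(13.68 + 5.001) = 6.34 V.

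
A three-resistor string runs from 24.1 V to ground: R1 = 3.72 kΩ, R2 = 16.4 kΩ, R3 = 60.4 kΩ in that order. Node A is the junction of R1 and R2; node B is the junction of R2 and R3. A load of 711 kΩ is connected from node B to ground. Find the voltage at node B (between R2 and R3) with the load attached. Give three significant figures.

V ≈ 17.7 V

At node B, R3 is in parallel with the load: R3‖R_L = 55.67 kΩ.
Below node A the resistance is R2 + (R3‖R_L) = 72.07 kΩ, so V_A = 24.1 × 72.07/75.79 = 22.92 V.
Then V_B = V_A × (R3‖R_L)/(R2 + R3‖R_L) = 22.92 × 55.67/72.07 = 17.7 V.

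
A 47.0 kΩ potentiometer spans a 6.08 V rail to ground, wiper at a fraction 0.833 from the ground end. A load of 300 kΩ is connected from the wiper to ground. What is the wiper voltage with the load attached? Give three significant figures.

V ≈ 4.96 V

The wiper splits the pot into (1−α)R = 7.849 kΩ above and αR = 39.15 kΩ below.
Lower section ‖ load = 34.63 kΩ.
V_wiper = 6.08 × 34.63/(7.849 + 34.63) = 4.96 V.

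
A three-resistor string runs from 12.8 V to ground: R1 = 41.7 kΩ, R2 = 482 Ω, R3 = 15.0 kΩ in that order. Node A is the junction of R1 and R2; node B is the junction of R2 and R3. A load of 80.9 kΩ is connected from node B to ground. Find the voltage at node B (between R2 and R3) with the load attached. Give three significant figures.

V ≈ 2.95 V

At node B, R3 is in parallel with the load: R3‖R_L = 12650 Ω.
Below node A the resistance is R2 + (R3‖R_L) = 13140 Ω, so V_A = 12.8 × 13140/54840 = 3.066 V.
Then V_B = V_A × (R3‖R_L)/(R2 + R3‖R_L) = 3.066 × 12650/13140 = 2.95 V.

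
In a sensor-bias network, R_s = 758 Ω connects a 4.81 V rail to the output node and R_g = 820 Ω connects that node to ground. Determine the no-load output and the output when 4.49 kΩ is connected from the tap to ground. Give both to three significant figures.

Unloaded: 2.50 V; loaded: 2.30 V

Open-circuit: V = 4.81 × 820/(758 + 820) = 2.50 V.
With the load, R_g becomes R_g‖R_L = 693.4 Ω, so V = 4.81 × 693.4/1451 = 2.30 V.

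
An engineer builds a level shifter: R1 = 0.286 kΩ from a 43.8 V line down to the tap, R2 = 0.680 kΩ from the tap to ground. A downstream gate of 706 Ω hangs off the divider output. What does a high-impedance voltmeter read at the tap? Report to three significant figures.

V_out ≈ 24.0 V

The load sits in parallel with R2: R2‖R_L = (680 × 706) / (680 + 706) = 346.4 Ω.
V_out = 43.8 × 346.4 / (286 + 346.4) = 43.8 × 346.4/632.4 = 24.0 V.
(Unloaded it would have been 30.8 V.)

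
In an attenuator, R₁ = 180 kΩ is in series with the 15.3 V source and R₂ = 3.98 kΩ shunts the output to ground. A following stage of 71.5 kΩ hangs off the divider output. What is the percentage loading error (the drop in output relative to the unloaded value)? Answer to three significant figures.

5.16 %

The divider's output (Thévenin) resistance is R₁‖R₂ = 3.894 kΩ.
Fractional drop under load = R_th/(R_th + R_L) = 3.894 / (3.894 + 71.5) = 0.05165.
So the output falls by 5.16 %.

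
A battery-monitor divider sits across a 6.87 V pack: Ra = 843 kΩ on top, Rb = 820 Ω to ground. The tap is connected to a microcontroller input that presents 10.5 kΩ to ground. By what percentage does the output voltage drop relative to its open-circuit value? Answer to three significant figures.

7.24 %

The divider's output (Thévenin) resistance is Ra‖Rb = 819.2 Ω.
Fractional drop under load = R_th/(R_th + R_L) = 819.2 / (819.2 + 10500) = 0.07237.
So the output falls by 7.24 %.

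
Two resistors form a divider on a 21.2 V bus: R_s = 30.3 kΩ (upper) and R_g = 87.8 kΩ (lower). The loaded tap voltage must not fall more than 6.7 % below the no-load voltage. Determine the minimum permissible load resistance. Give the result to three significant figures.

R_L(min) ≈ 314 kΩ

Output resistance R_th = R_s‖R_g = (30.3 × 87.8)/118.1 = 22.53 kΩ.
The fractional drop is R_th/(R_th + R_L); requiring this ≤ 0.0670 gives R_L ≥ R_th(1/0.0670 − 1) = 22.53 × 13.93 = 314 kΩ.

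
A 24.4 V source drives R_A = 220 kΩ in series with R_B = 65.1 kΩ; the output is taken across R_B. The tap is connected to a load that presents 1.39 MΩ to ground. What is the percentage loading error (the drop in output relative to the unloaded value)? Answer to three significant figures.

3.49 %

The divider's output (Thévenin) resistance is R_A‖R_B = 50.24 kΩ.
Fractional drop under load = R_th/(R_th + R_L) = 50.24 / (50.24 + 1390) = 0.03488.
So the output falls by 3.49 %.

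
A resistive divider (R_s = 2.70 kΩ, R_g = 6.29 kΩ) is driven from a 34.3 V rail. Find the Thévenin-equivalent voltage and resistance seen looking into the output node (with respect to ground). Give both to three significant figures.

V_th is the open-circuit tap voltage: 34.3 × 6.29/(2.70 + 6.29) = 24.0 V.
With the supply zeroed, R_s and R_g appear in parallel from the tap: R_th = R_s‖R_g = (2.70 × 6.29)/8.990 = 1.89 kΩ.

V_th = 24.0 V, R_th = 1.89 kΩ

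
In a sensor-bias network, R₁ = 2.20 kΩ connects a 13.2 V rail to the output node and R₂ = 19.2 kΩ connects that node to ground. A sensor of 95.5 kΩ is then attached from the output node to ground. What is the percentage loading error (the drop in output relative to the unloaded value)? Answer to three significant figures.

The divider's output (Thévenin) resistance is R₁‖R₂ = 1.974 kΩ.
Fractional drop under load = R_th/(R_th + R_L) = 1.974 / (1.974 + 95.5) = 0.02025.
So the output falls by 2.02 %.

2.02 %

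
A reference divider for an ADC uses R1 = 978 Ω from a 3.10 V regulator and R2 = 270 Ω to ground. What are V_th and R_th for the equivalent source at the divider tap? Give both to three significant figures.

V_th is the open-circuit tap voltage: 3.10 × 270/(978 + 270) = 0.671 V.
With the supply zeroed, R1 and R2 appear in parallel from the tap: R_th = R1‖R2 = (978 × 270)/1248 = 212 Ω.

V_th = 0.671 V, R_th = 212 Ω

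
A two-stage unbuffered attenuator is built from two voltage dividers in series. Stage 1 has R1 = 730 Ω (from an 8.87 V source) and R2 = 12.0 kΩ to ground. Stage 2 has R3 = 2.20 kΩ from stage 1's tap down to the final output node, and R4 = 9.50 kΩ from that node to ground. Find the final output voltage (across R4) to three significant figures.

V_out ≈ 6.41 V

Stage 2 presents R3+R4 = 11700 Ω as a load on stage 1's tap.
Stage 1's lower leg becomes R2‖(R3+R4) = 5924 Ω, so V_mid = 8.87 × 5924/6654 = 7.897 V.
Stage 2 is itself unloaded: V_out = V_mid × R4/(R3+R4) = 7.897 × 9500/11700 = 6.41 V.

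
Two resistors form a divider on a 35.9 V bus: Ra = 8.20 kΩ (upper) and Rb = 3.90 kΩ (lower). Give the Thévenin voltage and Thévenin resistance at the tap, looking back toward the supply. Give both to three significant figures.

V_th = 11.6 V, R_th = 2.64 kΩ

V_th is the open-circuit tap voltage: 35.9 × 3.90/(8.20 + 3.90) = 11.6 V.
With the supply zeroed, Ra and Rb appear in parallel from the tap: R_th = Ra‖Rb = (8.20 × 3.90)/12.10 = 2.64 kΩ.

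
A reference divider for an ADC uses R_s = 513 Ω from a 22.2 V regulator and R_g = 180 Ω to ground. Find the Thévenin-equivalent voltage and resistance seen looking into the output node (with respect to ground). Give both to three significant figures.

V_th is the open-circuit tap voltage: 22.2 × 180/(513 + 180) = 5.77 V.
With the supply zeroed, R_s and R_g appear in parallel from the tap: R_th = R_s‖R_g = (513 × 180)/693.0 = 133 Ω.

V_th = 5.77 V, R_th = 133 Ω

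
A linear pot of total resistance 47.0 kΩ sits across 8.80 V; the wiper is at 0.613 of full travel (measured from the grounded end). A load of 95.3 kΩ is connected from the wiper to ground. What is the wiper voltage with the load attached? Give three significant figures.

V ≈ 4.83 V

The wiper splits the pot into (1−α)R = 18.19 kΩ above and αR = 28.81 kΩ below.
Lower section ‖ load = 22.12 kΩ.
V_wiper = 8.80 × 22.12/(18.19 + 22.12) = 4.83 V.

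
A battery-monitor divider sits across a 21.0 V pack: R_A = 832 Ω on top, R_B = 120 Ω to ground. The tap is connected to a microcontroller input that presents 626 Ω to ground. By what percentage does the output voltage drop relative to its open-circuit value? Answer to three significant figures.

Unloaded V = 21.0 × 120/952.0 = 2.6471 V.
Loaded: R_B‖R_L = 100.7 Ω, giving V = 21.0 × 100.7/932.7 = 2.2672 V.
Drop = (2.6471 − 2.2672) / 2.6471 = 14.3 %.

14.3 %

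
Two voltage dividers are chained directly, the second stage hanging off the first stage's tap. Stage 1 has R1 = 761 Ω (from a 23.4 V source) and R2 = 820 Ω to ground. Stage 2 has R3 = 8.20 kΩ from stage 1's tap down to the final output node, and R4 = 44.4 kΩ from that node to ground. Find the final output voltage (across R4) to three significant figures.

Stage 2 presents R3+R4 = 52600 Ω as a load on stage 1's tap.
Stage 1's lower leg becomes R2‖(R3+R4) = 807.4 Ω, so V_mid = 23.4 × 807.4/1568 = 12.05 V.
Stage 2 is itself unloaded: V_out = V_mid × R4/(R3+R4) = 12.05 × 44400/52600 = 10.2 V.

V_out ≈ 10.2 V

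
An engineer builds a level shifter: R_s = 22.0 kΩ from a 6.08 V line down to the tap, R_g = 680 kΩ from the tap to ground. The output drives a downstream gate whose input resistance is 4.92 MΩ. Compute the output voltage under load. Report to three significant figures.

V_out ≈ 5.86 V

The load sits in parallel with R_g: R_g‖R_L = (680 × 4920) / (680 + 4920) = 597.4 kΩ.
V_out = 6.08 × 597.4 / (22.0 + 597.4) = 6.08 × 597.4/619.4 = 5.86 V.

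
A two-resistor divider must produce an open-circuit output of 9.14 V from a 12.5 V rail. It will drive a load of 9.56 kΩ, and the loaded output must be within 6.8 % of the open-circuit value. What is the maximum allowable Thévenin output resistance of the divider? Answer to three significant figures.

R_th ≤ 698 Ω

Loading drop = R_th/(R_th + R_L) ≤ 0.0680, so R_th ≤ R_L · ε/(1−ε) = 9.56 kΩ × 0.0680/0.9320 = 698 Ω.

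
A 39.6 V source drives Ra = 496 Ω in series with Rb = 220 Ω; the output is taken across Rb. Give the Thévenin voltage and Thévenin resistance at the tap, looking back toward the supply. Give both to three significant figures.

V_th = 12.2 V, R_th = 152 Ω

V_th is the open-circuit tap voltage: 39.6 × 220/(496 + 220) = 12.2 V.
With the supply zeroed, Ra and Rb appear in parallel from the tap: R_th = Ra‖Rb = (496 × 220)/716.0 = 152 Ω.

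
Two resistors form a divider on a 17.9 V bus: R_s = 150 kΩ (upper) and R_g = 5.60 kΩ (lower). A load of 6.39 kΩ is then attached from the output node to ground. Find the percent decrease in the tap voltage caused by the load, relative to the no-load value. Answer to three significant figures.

The divider's output (Thévenin) resistance is R_s‖R_g = 5.398 kΩ.
Fractional drop under load = R_th/(R_th + R_L) = 5.398 / (5.398 + 6.39) = 0.4579.
So the output falls by 45.8 %.

45.8 %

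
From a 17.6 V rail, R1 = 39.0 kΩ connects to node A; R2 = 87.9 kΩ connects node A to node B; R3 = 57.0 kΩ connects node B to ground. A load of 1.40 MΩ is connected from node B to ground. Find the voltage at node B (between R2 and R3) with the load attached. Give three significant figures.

V ≈ 5.31 V

At node B, R3 is in parallel with the load: R3‖R_L = 54.77 kΩ.
Below node A the resistance is R2 + (R3‖R_L) = 142.7 kΩ, so V_A = 17.6 × 142.7/181.7 = 13.82 V.
Then V_B = V_A × (R3‖R_L)/(R2 + R3‖R_L) = 13.82 × 54.77/142.7 = 5.31 V.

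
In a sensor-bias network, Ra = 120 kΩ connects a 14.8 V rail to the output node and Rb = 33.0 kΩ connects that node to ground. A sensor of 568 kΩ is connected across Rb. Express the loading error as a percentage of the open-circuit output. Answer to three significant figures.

4.36 %

The divider's output (Thévenin) resistance is Ra‖Rb = 25.88 kΩ.
Fractional drop under load = R_th/(R_th + R_L) = 25.88 / (25.88 + 568) = 0.04358.
So the output falls by 4.36 %.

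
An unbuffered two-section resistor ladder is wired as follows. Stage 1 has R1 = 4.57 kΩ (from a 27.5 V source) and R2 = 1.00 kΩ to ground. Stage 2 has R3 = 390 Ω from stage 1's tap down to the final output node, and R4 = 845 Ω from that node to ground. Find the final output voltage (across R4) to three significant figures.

V_out ≈ 2.03 V

Stage 2 presents R3+R4 = 1235 Ω as a load on stage 1's tap.
Stage 1's lower leg becomes R2‖(R3+R4) = 552.6 Ω, so V_mid = 27.5 × 552.6/5123 = 2.966 V.
Stage 2 is itself unloaded: V_out = V_mid × R4/(R3+R4) = 2.966 × 845/1235 = 2.03 V.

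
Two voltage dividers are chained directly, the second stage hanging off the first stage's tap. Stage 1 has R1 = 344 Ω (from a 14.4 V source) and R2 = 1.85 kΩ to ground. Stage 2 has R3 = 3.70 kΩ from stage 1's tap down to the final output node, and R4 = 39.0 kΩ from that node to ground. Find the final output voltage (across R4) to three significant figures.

V_out ≈ 11.0 V

Stage 2 presents R3+R4 = 42700 Ω as a load on stage 1's tap.
Stage 1's lower leg becomes R2‖(R3+R4) = 1773 Ω, so V_mid = 14.4 × 1773/2117 = 12.06 V.
Stage 2 is itself unloaded: V_out = V_mid × R4/(R3+R4) = 12.06 × 39000/42700 = 11.0 V.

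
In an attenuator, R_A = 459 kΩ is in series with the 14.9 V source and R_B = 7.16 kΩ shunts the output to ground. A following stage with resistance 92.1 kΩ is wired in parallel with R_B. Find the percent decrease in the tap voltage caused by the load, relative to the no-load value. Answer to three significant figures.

7.11 %

The divider's output (Thévenin) resistance is R_A‖R_B = 7.050 kΩ.
Fractional drop under load = R_th/(R_th + R_L) = 7.050 / (7.050 + 92.1) = 0.07110.
So the output falls by 7.11 %.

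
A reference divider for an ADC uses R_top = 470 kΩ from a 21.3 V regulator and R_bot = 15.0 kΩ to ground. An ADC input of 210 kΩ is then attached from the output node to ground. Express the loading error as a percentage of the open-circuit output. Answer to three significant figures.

6.47 %

The divider's output (Thévenin) resistance is R_top‖R_bot = 14.54 kΩ.
Fractional drop under load = R_th/(R_th + R_L) = 14.54 / (14.54 + 210) = 0.06474.
So the output falls by 6.47 %.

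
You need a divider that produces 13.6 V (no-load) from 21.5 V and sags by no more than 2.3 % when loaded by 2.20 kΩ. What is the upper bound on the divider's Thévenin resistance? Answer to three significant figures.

Loading drop = R_th/(R_th + R_L) ≤ 0.0230, so R_th ≤ R_L · ε/(1−ε) = 2.20 kΩ × 0.0230/0.9770 = 51.8 Ω.

R_th ≤ 51.8 Ω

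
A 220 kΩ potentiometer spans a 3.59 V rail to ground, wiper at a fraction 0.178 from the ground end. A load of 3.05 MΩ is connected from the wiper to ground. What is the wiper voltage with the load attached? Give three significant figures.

V ≈ 0.632 V

The wiper splits the pot into (1−α)R = 180.8 kΩ above and αR = 39.16 kΩ below.
Lower section ‖ load = 38.66 kΩ.
V_wiper = 3.59 × 38.66/(180.8 + 38.66) = 0.632 V.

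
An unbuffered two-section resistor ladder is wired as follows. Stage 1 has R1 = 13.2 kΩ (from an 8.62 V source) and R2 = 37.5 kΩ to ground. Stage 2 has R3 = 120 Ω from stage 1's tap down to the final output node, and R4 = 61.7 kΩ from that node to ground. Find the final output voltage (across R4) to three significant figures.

V_out ≈ 5.50 V

Stage 2 presents R3+R4 = 61820 Ω as a load on stage 1's tap.
Stage 1's lower leg becomes R2‖(R3+R4) = 23340 Ω, so V_mid = 8.62 × 23340/36540 = 5.506 V.
Stage 2 is itself unloaded: V_out = V_mid × R4/(R3+R4) = 5.506 × 61700/61820 = 5.50 V.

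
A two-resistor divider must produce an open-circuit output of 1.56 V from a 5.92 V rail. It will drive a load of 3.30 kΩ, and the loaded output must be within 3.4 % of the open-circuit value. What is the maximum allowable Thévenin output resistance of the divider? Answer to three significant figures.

R_th ≤ 116 Ω

Loading drop = R_th/(R_th + R_L) ≤ 0.0340, so R_th ≤ R_L · ε/(1−ε) = 3.30 kΩ × 0.0340/0.9660 = 116 Ω.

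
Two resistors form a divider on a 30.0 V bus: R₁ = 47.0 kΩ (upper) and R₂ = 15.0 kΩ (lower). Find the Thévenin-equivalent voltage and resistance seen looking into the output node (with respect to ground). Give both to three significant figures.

V_th is the open-circuit tap voltage: 30.0 × 15.0/(47.0 + 15.0) = 7.26 V.
With the supply zeroed, R₁ and R₂ appear in parallel from the tap: R_th = R₁‖R₂ = (47.0 × 15.0)/62.00 = 11.4 kΩ.

V_th = 7.26 V, R_th = 11.4 kΩ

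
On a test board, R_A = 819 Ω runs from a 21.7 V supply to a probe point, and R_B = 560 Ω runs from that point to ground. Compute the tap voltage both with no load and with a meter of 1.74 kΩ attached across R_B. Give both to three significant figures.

Unloaded: 8.81 V; loaded: 7.40 V

Open-circuit: V = 21.7 × 560/(819 + 560) = 8.81 V.
With the load, R_B becomes R_B‖R_L = 423.7 Ω, so V = 21.7 × 423.7/1243 = 7.40 V.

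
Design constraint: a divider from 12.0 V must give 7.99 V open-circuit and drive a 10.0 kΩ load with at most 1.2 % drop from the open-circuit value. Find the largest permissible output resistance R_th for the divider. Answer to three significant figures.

R_th ≤ 121 Ω

Loading drop = R_th/(R_th + R_L) ≤ 0.0120, so R_th ≤ R_L · ε/(1−ε) = 10.0 kΩ × 0.0120/0.9880 = 121 Ω.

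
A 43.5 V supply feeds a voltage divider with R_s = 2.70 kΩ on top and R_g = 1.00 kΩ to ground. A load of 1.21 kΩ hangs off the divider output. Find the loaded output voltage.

V_out ≈ 7.33 V

The load sits in parallel with R_g: R_g‖R_L = (1.00 × 1.21) / (1.00 + 1.21) = 0.5475 kΩ.
V_out = 43.5 × 0.5475 / (2.70 + 0.5475) = 43.5 × 0.5475/3.248 = 7.33 V.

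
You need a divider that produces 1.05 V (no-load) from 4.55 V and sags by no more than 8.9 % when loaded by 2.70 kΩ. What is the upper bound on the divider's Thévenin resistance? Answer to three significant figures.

R_th ≤ 264 Ω

Loading drop = R_th/(R_th + R_L) ≤ 0.0890, so R_th ≤ R_L · ε/(1−ε) = 2.70 kΩ × 0.0890/0.9110 = 264 Ω.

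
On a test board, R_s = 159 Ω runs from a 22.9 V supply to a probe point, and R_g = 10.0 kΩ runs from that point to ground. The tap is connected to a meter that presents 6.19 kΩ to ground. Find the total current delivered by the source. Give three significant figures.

R_g‖R_L = 3823 Ω, so the source sees R_s + R_g‖R_L = 3982 Ω.
I = 22.9 V / 3982 Ω = 5.75 mA.

I ≈ 5.75 mA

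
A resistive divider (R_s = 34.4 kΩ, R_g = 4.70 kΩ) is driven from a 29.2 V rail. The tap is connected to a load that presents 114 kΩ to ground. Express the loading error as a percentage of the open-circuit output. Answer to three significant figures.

The divider's output (Thévenin) resistance is R_s‖R_g = 4.135 kΩ.
Fractional drop under load = R_th/(R_th + R_L) = 4.135 / (4.135 + 114) = 0.03500.
So the output falls by 3.50 %.

3.50 %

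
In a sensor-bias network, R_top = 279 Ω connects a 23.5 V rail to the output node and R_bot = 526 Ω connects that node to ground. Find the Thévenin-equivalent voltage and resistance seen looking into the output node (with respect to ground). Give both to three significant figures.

V_th = 15.4 V, R_th = 182 Ω

V_th is the open-circuit tap voltage: 23.5 × 526/(279 + 526) = 15.4 V.
With the supply zeroed, R_top and R_bot appear in parallel from the tap: R_th = R_top‖R_bot = (279 × 526)/805.0 = 182 Ω.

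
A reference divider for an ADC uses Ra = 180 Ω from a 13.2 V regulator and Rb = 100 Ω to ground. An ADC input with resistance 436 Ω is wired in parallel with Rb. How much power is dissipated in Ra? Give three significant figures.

Total resistance from the source is Ra + (Rb‖R_L) = 261.3 Ω, so I = 13.2/261.3 Ω = 50.51 mA.
P = I²·Ra = (50.51 mA)² × 180 Ω = 459 mW.

P ≈ 459 mW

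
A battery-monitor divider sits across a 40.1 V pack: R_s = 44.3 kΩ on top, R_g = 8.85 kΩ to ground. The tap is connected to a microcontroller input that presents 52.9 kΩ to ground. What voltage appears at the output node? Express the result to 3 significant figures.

V_out ≈ 5.86 V

The load sits in parallel with R_g: R_g‖R_L = (8.85 × 52.9) / (8.85 + 52.9) = 7.582 kΩ.
V_out = 40.1 × 7.582 / (44.3 + 7.582) = 40.1 × 7.582/51.88 = 5.86 V.
(Unloaded it would have been 6.68 V.)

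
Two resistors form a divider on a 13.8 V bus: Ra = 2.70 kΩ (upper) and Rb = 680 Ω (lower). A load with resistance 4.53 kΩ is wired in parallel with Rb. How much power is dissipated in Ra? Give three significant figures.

P ≈ 47.5 mW

Total resistance from the source is Ra + (Rb‖R_L) = 3291 Ω, so I = 13.8/3291 Ω = 4.193 mA.
P = I²·Ra = (4.193 mA)² × 2.70 kΩ = 47.5 mW.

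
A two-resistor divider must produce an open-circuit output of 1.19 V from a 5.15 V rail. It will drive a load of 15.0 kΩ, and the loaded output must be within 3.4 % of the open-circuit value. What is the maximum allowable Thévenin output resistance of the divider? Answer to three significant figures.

Loading drop = R_th/(R_th + R_L) ≤ 0.0340, so R_th ≤ R_L · ε/(1−ε) = 15.0 kΩ × 0.0340/0.9660 = 528 Ω.

R_th ≤ 528 Ω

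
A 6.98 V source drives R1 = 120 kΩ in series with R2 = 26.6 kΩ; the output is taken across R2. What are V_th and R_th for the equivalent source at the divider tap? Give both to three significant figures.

V_th is the open-circuit tap voltage: 6.98 × 26.6/(120 + 26.6) = 1.27 V.
With the supply zeroed, R1 and R2 appear in parallel from the tap: R_th = R1‖R2 = (120 × 26.6)/146.6 = 21.8 kΩ.

V_th = 1.27 V, R_th = 21.8 kΩ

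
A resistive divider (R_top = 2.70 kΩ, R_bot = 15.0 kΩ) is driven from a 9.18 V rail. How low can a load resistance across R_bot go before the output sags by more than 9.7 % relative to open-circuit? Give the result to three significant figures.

R_L(min) ≈ 21.3 kΩ

Output resistance R_th = R_top‖R_bot = (2.70 × 15.0)/17.70 = 2.288 kΩ.
The fractional drop is R_th/(R_th + R_L); requiring this ≤ 0.0970 gives R_L ≥ R_th(1/0.0970 − 1) = 2.288 × 9.309 = 21.3 kΩ.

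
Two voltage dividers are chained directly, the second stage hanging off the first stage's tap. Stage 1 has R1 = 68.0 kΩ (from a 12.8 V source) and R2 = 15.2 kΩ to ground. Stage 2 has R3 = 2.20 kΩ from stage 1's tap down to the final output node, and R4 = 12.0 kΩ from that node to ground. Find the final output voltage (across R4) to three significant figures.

Stage 2 presents R3+R4 = 14.20 kΩ as a load on stage 1's tap.
Stage 1's lower leg becomes R2‖(R3+R4) = 7.341 kΩ, so V_mid = 12.8 × 7.341/75.34 = 1.247 V.
Stage 2 is itself unloaded: V_out = V_mid × R4/(R3+R4) = 1.247 × 12.0/14.20 = 1.05 V.

V_out ≈ 1.05 V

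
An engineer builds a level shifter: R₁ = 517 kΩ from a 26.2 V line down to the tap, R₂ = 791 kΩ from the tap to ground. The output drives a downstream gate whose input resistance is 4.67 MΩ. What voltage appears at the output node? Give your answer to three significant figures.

V_out ≈ 14.9 V

The load sits in parallel with R₂: R₂‖R_L = (791 × 4670) / (791 + 4670) = 676.4 kΩ.
V_out = 26.2 × 676.4 / (517 + 676.4) = 26.2 × 676.4/1193 = 14.9 V.
(Unloaded it would have been 15.8 V.)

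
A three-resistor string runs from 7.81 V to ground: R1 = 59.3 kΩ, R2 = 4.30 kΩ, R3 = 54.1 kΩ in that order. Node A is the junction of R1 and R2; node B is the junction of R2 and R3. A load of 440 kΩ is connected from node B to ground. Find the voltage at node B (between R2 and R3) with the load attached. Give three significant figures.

V ≈ 3.37 V

At node B, R3 is in parallel with the load: R3‖R_L = 48.18 kΩ.
Below node A the resistance is R2 + (R3‖R_L) = 52.48 kΩ, so V_A = 7.81 × 52.48/111.8 = 3.667 V.
Then V_B = V_A × (R3‖R_L)/(R2 + R3‖R_L) = 3.667 × 48.18/52.48 = 3.37 V.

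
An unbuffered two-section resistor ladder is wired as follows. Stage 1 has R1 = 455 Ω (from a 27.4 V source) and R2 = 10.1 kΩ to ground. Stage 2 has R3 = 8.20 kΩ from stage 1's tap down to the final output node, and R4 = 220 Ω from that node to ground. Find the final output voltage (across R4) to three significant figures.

Stage 2 presents R3+R4 = 8420 Ω as a load on stage 1's tap.
Stage 1's lower leg becomes R2‖(R3+R4) = 4592 Ω, so V_mid = 27.4 × 4592/5047 = 24.93 V.
Stage 2 is itself unloaded: V_out = V_mid × R4/(R3+R4) = 24.93 × 220/8420 = 0.651 V.

V_out ≈ 0.651 V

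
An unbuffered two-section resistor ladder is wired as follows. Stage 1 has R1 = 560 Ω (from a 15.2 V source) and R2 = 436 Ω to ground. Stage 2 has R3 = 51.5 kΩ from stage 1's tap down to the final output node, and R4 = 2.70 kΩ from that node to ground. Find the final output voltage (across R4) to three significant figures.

V_out ≈ 0.330 V

Stage 2 presents R3+R4 = 54200 Ω as a load on stage 1's tap.
Stage 1's lower leg becomes R2‖(R3+R4) = 432.5 Ω, so V_mid = 15.2 × 432.5/992.5 = 6.624 V.
Stage 2 is itself unloaded: V_out = V_mid × R4/(R3+R4) = 6.624 × 2700/54200 = 0.330 V.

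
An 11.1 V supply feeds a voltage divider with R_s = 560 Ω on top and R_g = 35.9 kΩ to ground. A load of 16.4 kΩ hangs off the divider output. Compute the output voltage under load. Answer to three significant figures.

V_out ≈ 10.6 V

The load sits in parallel with R_g: R_g‖R_L = (35900 × 16400) / (35900 + 16400) = 11260 Ω.
V_out = 11.1 × 11260 / (560 + 11260) = 11.1 × 11260/11820 = 10.6 V.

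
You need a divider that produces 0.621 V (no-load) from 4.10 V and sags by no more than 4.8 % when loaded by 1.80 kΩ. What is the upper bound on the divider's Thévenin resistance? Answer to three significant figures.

R_th ≤ 90.8 Ω

Loading drop = R_th/(R_th + R_L) ≤ 0.0480, so R_th ≤ R_L · ε/(1−ε) = 1.80 kΩ × 0.0480/0.9520 = 90.8 Ω.
(Any R1, R2 with R2/(R1+R2) = 0.151 and R1‖R2 ≤ 90.8 Ω will meet the spec.)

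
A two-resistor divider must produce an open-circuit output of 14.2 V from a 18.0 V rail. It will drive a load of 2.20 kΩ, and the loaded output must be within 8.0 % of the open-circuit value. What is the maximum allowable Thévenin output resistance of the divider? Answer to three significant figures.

R_th ≤ 191 Ω

Loading drop = R_th/(R_th + R_L) ≤ 0.0800, so R_th ≤ R_L · ε/(1−ε) = 2.20 kΩ × 0.0800/0.9200 = 191 Ω.
(Any R1, R2 with R2/(R1+R2) = 0.789 and R1‖R2 ≤ 191 Ω will meet the spec.)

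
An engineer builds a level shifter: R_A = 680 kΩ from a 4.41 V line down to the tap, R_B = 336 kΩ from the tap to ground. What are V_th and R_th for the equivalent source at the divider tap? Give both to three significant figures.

V_th = 1.46 V, R_th = 225 kΩ

V_th is the open-circuit tap voltage: 4.41 × 336/(680 + 336) = 1.46 V.
With the supply zeroed, R_A and R_B appear in parallel from the tap: R_th = R_A‖R_B = (680 × 336)/1016 = 225 kΩ.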